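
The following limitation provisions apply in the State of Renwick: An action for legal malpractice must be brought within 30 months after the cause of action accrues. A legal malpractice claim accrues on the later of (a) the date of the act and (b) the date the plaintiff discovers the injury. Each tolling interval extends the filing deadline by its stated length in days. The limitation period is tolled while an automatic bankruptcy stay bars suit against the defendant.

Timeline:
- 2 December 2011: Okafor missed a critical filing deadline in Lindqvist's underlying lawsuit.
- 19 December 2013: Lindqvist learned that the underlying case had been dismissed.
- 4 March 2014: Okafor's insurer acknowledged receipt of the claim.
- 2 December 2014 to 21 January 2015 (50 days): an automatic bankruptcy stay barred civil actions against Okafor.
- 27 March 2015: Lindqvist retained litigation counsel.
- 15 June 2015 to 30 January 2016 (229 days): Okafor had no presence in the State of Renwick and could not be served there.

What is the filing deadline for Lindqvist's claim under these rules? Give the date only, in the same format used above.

8 August 2016

Because discovery on 19 December 2013 post-dates the 2 December 2011 act, accrual under the later-of rule falls on 19 December 2013.
The untolled deadline — 30 months after 19 December 2013 — is 19 June 2016.
Because the automatic bankruptcy stay ran from 2 December 2014 to 21 January 2015, the deadline is extended by 50 days to 8 August 2016.
Although the defendant's absence ran from 15 June 2015 to 30 January 2016, the stated rules do not make that a tolling event, so it is disregarded.
The other events in the timeline have no effect on the limitation period under the stated rules.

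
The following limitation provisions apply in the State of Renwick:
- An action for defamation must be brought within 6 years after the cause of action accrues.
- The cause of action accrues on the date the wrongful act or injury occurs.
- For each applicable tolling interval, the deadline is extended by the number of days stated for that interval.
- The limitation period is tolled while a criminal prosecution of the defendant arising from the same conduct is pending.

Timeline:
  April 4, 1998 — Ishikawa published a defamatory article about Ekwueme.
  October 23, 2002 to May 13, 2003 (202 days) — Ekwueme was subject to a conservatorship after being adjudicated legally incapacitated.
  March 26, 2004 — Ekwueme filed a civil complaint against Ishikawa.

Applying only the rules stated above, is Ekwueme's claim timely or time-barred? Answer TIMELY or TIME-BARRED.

The claim accrued on April 4, 1998, when the wrongful act occurred.
Adding the 6 years base period to April 4, 1998 gives a deadline of April 4, 2004, before any tolling.
Although the plaintiff's incapacity ran from October 23, 2002 to May 13, 2003, the stated rules do not make that a tolling event, so it is disregarded.
The March 26, 2004 filing precedes the April 4, 2004 deadline; the claim is timely.

TIMELY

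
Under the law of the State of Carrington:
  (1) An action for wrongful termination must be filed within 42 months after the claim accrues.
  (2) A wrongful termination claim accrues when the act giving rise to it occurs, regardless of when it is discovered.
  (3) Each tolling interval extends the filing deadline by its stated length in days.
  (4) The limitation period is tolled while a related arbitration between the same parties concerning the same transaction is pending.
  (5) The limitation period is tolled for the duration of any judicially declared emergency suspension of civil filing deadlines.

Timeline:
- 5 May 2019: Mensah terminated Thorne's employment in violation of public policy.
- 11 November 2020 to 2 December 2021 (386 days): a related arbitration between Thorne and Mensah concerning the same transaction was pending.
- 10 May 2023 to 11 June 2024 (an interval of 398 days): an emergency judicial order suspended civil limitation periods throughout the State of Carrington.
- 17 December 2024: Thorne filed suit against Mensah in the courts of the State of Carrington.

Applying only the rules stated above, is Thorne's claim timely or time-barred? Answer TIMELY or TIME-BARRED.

TIMELY

The claim accrued on 5 May 2019, the date of the act.
42 months from 5 May 2019 is 5 November 2022.
The period was tolled for 386 days by the pending related arbitration (11 November 2020 to 2 December 2021), pushing the deadline to 26 November 2023.
The period was tolled for 398 days by the emergency suspension of filing deadlines (10 May 2023 to 11 June 2024), pushing the deadline to 28 December 2024.
Thorne filed on 17 December 2024, before the 28 December 2024 deadline, so the action is timely.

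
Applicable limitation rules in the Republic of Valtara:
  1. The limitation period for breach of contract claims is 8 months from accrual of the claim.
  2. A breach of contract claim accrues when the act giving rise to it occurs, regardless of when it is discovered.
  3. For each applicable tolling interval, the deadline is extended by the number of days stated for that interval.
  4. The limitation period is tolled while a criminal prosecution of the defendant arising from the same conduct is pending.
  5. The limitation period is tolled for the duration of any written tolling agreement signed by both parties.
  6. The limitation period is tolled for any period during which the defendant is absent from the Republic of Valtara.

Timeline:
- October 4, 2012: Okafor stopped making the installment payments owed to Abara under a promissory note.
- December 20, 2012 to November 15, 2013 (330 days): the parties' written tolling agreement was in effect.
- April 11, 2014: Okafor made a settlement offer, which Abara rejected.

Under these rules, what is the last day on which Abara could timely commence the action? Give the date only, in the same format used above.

The claim accrued on October 4, 2012, when the wrongful act occurred.
The untolled deadline — 8 months after October 4, 2012 — is June 4, 2013.
Because the written tolling agreement ran from December 20, 2012 to November 15, 2013, the deadline is extended by 330 days to April 30, 2014.
Nothing else in the chronology tolls or restarts the period.

April 30, 2014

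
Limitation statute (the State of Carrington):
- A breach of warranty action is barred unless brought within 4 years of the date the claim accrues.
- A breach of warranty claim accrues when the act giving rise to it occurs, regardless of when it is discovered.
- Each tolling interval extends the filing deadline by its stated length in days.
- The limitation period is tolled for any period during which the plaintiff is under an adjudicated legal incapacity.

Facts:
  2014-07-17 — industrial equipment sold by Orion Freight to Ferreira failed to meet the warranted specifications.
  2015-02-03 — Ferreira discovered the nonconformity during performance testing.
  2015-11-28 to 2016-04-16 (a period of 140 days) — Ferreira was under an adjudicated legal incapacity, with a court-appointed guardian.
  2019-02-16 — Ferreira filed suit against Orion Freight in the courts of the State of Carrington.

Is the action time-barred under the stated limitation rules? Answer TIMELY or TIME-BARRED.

Because the rule ties accrual to occurrence, the claim accrued on 2014-07-17, not on the 2015-02-03 discovery date.
The untolled deadline — 4 years after 2014-07-17 — is 2018-07-17.
Because the plaintiff's legal incapacity ran from 2015-11-28 to 2016-04-16, the deadline is extended by 140 days to 2018-12-04.
Filing on 2019-02-16 missed the 2018-12-04 deadline — the action is time-barred.

TIME-BARRED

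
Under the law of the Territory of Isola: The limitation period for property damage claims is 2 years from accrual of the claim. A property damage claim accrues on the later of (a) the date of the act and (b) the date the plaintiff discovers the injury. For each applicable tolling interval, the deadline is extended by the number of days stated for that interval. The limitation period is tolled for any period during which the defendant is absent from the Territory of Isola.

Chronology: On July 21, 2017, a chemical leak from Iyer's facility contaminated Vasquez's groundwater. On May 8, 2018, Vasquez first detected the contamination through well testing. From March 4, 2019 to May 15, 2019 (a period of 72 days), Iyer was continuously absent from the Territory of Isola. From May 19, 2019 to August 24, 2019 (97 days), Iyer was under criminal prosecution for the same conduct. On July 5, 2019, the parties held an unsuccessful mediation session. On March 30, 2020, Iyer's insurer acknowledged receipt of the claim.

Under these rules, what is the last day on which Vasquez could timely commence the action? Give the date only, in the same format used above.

July 19, 2020

Taking the later of the act (July 21, 2017) and discovery (May 8, 2018), the claim accrued on May 8, 2018.
The untolled deadline — 2 years after May 8, 2018 — is May 8, 2020.
The period was tolled for 72 days by the defendant's absence from the jurisdiction (March 4, 2019 to May 15, 2019), pushing the deadline to July 19, 2020.
Although a criminal prosecution ran from May 19, 2019 to August 24, 2019, the stated rules do not make that a tolling event, so it is disregarded.
Nothing else in the chronology tolls or restarts the period.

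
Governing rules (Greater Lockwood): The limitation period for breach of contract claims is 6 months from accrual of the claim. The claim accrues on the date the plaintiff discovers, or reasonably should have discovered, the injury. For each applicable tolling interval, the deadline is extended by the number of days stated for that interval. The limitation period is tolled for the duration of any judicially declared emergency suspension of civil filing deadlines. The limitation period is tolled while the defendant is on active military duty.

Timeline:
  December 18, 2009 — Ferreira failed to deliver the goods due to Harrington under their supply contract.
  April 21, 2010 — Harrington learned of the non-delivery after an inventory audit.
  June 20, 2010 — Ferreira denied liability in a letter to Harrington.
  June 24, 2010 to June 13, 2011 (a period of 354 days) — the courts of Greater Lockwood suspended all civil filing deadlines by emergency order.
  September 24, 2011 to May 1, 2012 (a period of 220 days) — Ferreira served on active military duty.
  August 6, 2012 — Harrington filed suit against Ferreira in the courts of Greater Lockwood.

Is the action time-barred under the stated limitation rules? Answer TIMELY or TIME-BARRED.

Accrual is tied to discovery, so the period began on April 21, 2010 rather than on December 18, 2009 when the act occurred.
The untolled deadline — 6 months after April 21, 2010 — is October 21, 2010.
The period was tolled for 354 days by the emergency suspension of filing deadlines (June 24, 2010 to June 13, 2011), pushing the deadline to October 10, 2011.
The period was tolled for 220 days by the defendant's active military service (September 24, 2011 to May 1, 2012), pushing the deadline to May 17, 2012.
The other events in the timeline have no effect on the limitation period under the stated rules.
The August 6, 2012 filing falls after the May 17, 2012 deadline; the claim is time-barred.

TIME-BARRED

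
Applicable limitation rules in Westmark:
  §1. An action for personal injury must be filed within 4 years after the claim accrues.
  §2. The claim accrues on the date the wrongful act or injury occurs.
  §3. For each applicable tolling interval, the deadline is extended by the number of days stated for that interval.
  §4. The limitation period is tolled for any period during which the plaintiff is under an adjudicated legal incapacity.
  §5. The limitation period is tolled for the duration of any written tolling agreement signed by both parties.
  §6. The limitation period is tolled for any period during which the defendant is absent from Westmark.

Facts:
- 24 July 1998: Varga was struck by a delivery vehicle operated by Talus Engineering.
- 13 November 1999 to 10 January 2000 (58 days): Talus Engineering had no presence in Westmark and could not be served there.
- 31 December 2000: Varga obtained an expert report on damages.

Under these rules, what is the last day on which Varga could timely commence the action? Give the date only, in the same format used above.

The claim accrued on 24 July 1998, when the wrongful act occurred.
The untolled deadline — 4 years after 24 July 1998 — is 24 July 2002.
The defendant's absence from the jurisdiction from 13 November 1999 to 10 January 2000 tolled the period for 58 days, extending the deadline to 20 September 2002.
Nothing else in the chronology tolls or restarts the period.

20 September 2002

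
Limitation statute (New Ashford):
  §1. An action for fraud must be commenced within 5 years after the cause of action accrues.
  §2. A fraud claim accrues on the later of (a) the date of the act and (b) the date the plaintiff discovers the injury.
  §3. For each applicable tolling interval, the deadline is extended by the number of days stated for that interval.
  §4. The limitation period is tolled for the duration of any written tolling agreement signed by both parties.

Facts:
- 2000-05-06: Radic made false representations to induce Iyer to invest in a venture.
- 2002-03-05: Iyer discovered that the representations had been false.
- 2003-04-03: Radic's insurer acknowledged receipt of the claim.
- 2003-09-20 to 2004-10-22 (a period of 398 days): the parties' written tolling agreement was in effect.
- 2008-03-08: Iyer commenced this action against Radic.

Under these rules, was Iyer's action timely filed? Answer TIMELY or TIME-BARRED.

TIMELY

The claim accrued on 2002-03-05 — the later of the 2000-05-06 act and the 2002-03-05 discovery.
Adding the 5 years base period to 2002-03-05 gives a deadline of 2007-03-05, before any tolling.
Because the written tolling agreement ran from 2003-09-20 to 2004-10-22, the deadline is extended by 398 days to 2008-04-06.
Nothing else in the chronology tolls or restarts the period.
The 2008-03-08 filing precedes the 2008-04-06 deadline; the claim is timely.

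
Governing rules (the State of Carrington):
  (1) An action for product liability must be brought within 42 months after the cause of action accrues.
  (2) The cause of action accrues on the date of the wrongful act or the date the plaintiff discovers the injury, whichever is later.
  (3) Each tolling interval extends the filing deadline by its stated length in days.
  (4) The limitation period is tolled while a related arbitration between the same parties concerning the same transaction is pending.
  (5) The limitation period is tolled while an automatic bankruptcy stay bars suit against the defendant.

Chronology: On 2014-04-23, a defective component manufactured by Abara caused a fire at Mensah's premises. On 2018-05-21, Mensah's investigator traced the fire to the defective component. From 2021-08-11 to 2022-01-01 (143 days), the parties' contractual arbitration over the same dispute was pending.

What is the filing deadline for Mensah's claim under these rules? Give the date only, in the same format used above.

2022-04-13

Because discovery on 2018-05-21 post-dates the 2014-04-23 act, accrual under the later-of rule falls on 2018-05-21.
The untolled deadline — 42 months after 2018-05-21 — is 2021-11-21.
The period was tolled for 143 days by the pending related arbitration (2021-08-11 to 2022-01-01), pushing the deadline to 2022-04-13.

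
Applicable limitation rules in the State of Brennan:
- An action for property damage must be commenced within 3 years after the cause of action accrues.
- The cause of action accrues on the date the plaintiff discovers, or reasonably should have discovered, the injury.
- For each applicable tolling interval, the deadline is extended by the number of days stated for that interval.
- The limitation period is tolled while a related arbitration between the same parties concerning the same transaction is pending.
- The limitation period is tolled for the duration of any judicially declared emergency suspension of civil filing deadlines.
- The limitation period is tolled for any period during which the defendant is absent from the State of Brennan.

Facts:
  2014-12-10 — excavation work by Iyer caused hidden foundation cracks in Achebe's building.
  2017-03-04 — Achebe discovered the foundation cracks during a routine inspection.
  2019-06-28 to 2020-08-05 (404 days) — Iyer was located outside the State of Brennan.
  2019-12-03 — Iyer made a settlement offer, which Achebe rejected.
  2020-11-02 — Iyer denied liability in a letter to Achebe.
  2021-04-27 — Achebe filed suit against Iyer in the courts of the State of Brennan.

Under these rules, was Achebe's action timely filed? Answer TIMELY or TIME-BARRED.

Accrual is tied to discovery, so the period began on 2017-03-04 rather than on 2014-12-10 when the act occurred.
Adding the 3 years base period to 2017-03-04 gives a deadline of 2020-03-04, before any tolling.
Because the defendant's absence from the jurisdiction ran from 2019-06-28 to 2020-08-05, the deadline is extended by 404 days to 2021-04-12.
None of the other events listed affects the running of the period under the stated rules.
The 2021-04-27 filing falls after the 2021-04-12 deadline; the claim is time-barred.

TIME-BARRED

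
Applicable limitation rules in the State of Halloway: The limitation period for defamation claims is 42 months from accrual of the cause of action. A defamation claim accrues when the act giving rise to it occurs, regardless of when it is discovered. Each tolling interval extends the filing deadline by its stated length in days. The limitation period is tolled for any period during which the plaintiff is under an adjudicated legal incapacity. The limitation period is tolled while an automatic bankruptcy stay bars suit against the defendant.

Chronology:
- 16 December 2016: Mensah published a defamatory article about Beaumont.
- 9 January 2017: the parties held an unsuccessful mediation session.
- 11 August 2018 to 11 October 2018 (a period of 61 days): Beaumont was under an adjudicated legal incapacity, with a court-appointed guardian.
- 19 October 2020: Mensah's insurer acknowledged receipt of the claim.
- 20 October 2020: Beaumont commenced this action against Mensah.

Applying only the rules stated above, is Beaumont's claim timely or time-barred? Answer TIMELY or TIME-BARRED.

The limitation period began to run on 16 December 2016.
Adding the 42 months base period to 16 December 2016 gives a deadline of 16 June 2020, before any tolling.
The plaintiff's legal incapacity from 11 August 2018 to 11 October 2018 tolled the period for 61 days, extending the deadline to 16 August 2020.
Nothing else in the chronology tolls or restarts the period.
The 20 October 2020 filing falls after the 16 August 2020 deadline; the claim is time-barred.

TIME-BARRED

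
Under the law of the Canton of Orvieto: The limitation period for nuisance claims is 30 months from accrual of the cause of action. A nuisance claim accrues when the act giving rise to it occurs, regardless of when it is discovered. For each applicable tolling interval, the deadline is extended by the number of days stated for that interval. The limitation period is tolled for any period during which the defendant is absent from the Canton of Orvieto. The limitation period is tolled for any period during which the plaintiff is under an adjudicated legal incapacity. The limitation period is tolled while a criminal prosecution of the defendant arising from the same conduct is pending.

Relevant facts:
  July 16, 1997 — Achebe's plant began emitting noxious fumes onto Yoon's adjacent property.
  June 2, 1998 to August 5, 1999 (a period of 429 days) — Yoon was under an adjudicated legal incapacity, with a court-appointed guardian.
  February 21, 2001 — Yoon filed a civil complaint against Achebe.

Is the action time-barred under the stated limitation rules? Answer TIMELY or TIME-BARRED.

The cause of action accrued on July 16, 1997, the date of the act.
30 months from July 16, 1997 is January 16, 2000.
The plaintiff's legal incapacity from June 2, 1998 to August 5, 1999 tolled the period for 429 days, extending the deadline to March 20, 2001.
Filing on February 21, 2001 beat the March 20, 2001 deadline — the action is timely.

TIMELY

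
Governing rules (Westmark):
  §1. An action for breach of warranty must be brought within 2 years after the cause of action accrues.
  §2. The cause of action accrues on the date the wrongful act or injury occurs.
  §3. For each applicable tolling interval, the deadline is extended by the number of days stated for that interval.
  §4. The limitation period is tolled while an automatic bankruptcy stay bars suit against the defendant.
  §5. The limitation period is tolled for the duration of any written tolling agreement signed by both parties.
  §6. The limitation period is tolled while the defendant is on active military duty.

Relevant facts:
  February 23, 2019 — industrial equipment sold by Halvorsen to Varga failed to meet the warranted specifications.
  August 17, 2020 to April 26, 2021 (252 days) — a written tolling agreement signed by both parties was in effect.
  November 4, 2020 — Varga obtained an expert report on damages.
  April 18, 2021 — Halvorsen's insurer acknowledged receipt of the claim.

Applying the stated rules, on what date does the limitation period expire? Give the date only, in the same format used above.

November 2, 2021

The limitation period began to run on February 23, 2019.
2 years from February 23, 2019 is February 23, 2021.
The written tolling agreement from August 17, 2020 to April 26, 2021 tolled the period for 252 days, extending the deadline to November 2, 2021.
Nothing else in the chronology tolls or restarts the period.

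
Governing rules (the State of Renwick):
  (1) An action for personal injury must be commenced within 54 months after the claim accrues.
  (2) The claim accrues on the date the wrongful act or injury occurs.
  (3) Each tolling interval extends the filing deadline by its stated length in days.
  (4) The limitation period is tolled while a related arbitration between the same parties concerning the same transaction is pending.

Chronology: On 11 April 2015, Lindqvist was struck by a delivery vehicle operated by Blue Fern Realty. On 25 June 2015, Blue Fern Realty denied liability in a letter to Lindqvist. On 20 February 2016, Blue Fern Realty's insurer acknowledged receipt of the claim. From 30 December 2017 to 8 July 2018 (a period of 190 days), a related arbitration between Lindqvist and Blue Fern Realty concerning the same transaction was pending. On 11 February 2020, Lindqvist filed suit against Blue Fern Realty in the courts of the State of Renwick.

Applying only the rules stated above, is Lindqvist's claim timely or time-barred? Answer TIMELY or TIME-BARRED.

TIMELY

The claim accrued on 11 April 2015, the date of the act.
Adding the 54 months base period to 11 April 2015 gives a deadline of 11 October 2019, before any tolling.
Because the pending related arbitration ran from 30 December 2017 to 8 July 2018, the deadline is extended by 190 days to 18 April 2020.
The other events in the timeline have no effect on the limitation period under the stated rules.
Lindqvist filed on 11 February 2020, before the 18 April 2020 deadline, so the action is timely.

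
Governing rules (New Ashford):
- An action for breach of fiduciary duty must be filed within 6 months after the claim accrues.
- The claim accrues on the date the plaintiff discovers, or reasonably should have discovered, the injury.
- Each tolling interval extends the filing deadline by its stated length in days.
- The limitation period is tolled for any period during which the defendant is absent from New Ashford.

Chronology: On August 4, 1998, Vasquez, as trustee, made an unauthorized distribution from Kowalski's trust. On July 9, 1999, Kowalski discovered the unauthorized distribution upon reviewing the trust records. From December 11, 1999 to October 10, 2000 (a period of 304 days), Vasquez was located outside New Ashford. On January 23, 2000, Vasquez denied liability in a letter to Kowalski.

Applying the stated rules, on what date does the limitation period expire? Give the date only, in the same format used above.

The claim did not accrue until Kowalski discovered the injury on July 9, 1999; the August 4, 1998 act date does not start the clock under the stated rule.
Adding the 6 months base period to July 9, 1999 gives a deadline of January 9, 2000, before any tolling.
The period was tolled for 304 days by the defendant's absence from the jurisdiction (December 11, 1999 to October 10, 2000), pushing the deadline to November 8, 2000.
Nothing else in the chronology tolls or restarts the period.

November 8, 2000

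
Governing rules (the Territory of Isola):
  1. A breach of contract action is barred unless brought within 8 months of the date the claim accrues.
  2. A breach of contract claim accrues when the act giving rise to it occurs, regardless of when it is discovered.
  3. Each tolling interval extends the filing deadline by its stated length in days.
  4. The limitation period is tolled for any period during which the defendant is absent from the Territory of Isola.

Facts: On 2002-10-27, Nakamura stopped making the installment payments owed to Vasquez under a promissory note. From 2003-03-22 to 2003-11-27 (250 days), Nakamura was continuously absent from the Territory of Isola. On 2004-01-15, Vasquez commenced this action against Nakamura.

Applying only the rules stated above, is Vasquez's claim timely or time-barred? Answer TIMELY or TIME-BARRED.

The limitation period began to run on 2002-10-27.
Adding the 8 months base period to 2002-10-27 gives a deadline of 2003-06-27, before any tolling.
Because the defendant's absence from the jurisdiction ran from 2003-03-22 to 2003-11-27, the deadline is extended by 250 days to 2004-03-03.
Vasquez filed on 2004-01-15, before the 2004-03-03 deadline, so the action is timely.

TIMELY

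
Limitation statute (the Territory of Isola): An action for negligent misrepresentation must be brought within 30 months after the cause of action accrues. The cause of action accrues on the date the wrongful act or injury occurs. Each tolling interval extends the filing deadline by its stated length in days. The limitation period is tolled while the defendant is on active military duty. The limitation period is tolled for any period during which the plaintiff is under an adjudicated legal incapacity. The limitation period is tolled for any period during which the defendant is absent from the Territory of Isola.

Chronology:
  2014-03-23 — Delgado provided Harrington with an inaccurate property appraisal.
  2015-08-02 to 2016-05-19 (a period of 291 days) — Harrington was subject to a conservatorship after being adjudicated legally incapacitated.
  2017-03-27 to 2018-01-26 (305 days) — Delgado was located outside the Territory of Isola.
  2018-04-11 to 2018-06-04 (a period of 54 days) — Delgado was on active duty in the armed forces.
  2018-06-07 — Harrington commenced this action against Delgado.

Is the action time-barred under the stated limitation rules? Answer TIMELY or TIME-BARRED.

The claim accrued on 2014-03-23, when the wrongful act occurred.
Adding the 30 months base period to 2014-03-23 gives a deadline of 2016-09-23, before any tolling.
The period was tolled for 291 days by the plaintiff's legal incapacity (2015-08-02 to 2016-05-19), pushing the deadline to 2017-07-11.
Because the defendant's absence from the jurisdiction ran from 2017-03-27 to 2018-01-26, the deadline is extended by 305 days to 2018-05-12.
Because the defendant's active military service ran from 2018-04-11 to 2018-06-04, the deadline is extended by 54 days to 2018-07-05.
The 2018-06-07 filing precedes the 2018-07-05 deadline; the claim is timely.

TIMELY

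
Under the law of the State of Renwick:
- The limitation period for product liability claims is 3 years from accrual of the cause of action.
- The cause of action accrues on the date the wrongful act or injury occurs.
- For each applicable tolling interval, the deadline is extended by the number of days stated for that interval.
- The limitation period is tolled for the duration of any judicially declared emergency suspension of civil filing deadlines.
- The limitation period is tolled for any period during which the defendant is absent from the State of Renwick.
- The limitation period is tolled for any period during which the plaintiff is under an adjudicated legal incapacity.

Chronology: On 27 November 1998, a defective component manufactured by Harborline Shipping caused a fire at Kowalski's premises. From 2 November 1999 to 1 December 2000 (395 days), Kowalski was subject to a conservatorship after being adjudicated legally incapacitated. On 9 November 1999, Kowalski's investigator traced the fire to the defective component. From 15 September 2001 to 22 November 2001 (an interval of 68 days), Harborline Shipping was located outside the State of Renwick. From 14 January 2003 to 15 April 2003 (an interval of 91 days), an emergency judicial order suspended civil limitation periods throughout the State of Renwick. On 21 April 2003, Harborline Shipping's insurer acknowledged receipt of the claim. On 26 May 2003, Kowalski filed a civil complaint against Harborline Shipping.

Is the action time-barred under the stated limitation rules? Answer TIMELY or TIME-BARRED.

The claim accrued on 27 November 1998, when the wrongful act occurred; under the stated occurrence rule the 9 November 1999 discovery does not delay accrual.
Adding the 3 years base period to 27 November 1998 gives a deadline of 27 November 2001, before any tolling.
The period was tolled for 395 days by the plaintiff's legal incapacity (2 November 1999 to 1 December 2000), pushing the deadline to 27 December 2002.
Because the defendant's absence from the jurisdiction ran from 15 September 2001 to 22 November 2001, the deadline is extended by 68 days to 5 March 2003.
The emergency suspension of filing deadlines from 14 January 2003 to 15 April 2003 tolled the period for 91 days, extending the deadline to 4 June 2003.
None of the other events listed affects the running of the period under the stated rules.
Kowalski filed on 26 May 2003, before the 4 June 2003 deadline, so the action is timely.

TIMELY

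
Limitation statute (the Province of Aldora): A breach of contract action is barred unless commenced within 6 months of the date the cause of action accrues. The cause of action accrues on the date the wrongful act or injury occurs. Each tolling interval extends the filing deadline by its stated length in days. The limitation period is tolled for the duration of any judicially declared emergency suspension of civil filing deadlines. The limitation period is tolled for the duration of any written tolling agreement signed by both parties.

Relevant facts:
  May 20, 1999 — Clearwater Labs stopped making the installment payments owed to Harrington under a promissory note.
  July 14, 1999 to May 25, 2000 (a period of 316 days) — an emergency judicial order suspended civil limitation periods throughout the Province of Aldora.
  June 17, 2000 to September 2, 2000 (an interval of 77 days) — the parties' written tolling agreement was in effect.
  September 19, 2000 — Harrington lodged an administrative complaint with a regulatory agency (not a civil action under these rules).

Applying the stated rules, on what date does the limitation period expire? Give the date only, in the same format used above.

December 17, 2000

The claim accrued on May 20, 1999, when the wrongful act occurred.
6 months from May 20, 1999 is November 20, 1999.
Because the emergency suspension of filing deadlines ran from July 14, 1999 to May 25, 2000, the deadline is extended by 316 days to October 1, 2000.
Because the written tolling agreement ran from June 17, 2000 to September 2, 2000, the deadline is extended by 77 days to December 17, 2000.
The other events in the timeline have no effect on the limitation period under the stated rules.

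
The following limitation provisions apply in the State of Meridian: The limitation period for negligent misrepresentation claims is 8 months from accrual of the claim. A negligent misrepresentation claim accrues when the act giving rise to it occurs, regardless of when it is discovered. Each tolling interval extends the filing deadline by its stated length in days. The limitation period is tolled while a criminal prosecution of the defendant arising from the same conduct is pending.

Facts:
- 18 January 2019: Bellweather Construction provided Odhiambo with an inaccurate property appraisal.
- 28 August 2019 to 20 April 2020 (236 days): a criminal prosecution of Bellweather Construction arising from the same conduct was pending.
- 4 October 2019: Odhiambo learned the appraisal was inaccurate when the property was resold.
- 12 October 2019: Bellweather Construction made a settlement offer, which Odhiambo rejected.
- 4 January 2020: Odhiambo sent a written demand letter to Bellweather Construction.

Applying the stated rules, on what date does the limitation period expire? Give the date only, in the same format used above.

11 May 2020

Accrual is governed by the date of the act, so the period began to run on 18 January 2019; the later discovery on 4 October 2019 is irrelevant under the stated rule.
8 months from 18 January 2019 is 18 September 2019.
The period was tolled for 236 days by the pending criminal prosecution (28 August 2019 to 20 April 2020), pushing the deadline to 11 May 2020.
The other events in the timeline have no effect on the limitation period under the stated rules.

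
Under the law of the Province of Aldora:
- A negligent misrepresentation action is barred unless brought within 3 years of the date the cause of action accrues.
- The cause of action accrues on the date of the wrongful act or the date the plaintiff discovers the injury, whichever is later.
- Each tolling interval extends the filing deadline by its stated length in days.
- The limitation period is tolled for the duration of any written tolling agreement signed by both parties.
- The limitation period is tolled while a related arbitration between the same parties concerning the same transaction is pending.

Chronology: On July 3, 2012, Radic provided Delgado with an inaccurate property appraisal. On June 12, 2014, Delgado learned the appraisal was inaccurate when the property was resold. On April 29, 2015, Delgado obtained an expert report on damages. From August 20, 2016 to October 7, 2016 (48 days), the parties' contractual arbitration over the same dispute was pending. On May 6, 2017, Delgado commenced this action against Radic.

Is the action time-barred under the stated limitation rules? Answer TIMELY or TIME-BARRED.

Because discovery on June 12, 2014 post-dates the July 3, 2012 act, accrual under the later-of rule falls on June 12, 2014.
3 years from June 12, 2014 is June 12, 2017.
The pending related arbitration from August 20, 2016 to October 7, 2016 tolled the period for 48 days, extending the deadline to July 30, 2017.
Nothing else in the chronology tolls or restarts the period.
The May 6, 2017 filing precedes the July 30, 2017 deadline; the claim is timely.

TIMELY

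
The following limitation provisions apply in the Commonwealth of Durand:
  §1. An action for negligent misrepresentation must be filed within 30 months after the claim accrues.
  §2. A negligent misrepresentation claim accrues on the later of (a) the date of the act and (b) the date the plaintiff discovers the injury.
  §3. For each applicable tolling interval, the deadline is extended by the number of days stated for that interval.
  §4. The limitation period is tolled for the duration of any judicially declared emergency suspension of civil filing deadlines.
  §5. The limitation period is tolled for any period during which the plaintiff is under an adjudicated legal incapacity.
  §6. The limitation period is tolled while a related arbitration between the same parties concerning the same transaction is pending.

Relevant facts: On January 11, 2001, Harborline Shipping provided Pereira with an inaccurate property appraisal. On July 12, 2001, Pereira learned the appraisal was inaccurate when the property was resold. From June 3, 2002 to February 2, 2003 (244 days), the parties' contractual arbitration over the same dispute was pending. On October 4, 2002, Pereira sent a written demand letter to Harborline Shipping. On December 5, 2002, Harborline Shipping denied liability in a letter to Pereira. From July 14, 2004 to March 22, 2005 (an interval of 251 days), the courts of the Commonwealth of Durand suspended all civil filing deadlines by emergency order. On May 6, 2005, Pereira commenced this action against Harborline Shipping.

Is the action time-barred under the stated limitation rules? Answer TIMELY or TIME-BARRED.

TIMELY

Because discovery on July 12, 2001 post-dates the January 11, 2001 act, accrual under the later-of rule falls on July 12, 2001.
Adding the 30 months base period to July 12, 2001 gives a deadline of January 12, 2004, before any tolling.
The period was tolled for 244 days by the pending related arbitration (June 3, 2002 to February 2, 2003), pushing the deadline to September 12, 2004.
The emergency suspension of filing deadlines from July 14, 2004 to March 22, 2005 tolled the period for 251 days, extending the deadline to May 21, 2005.
The other events in the timeline have no effect on the limitation period under the stated rules.
Pereira filed on May 6, 2005, before the May 21, 2005 deadline, so the action is timely.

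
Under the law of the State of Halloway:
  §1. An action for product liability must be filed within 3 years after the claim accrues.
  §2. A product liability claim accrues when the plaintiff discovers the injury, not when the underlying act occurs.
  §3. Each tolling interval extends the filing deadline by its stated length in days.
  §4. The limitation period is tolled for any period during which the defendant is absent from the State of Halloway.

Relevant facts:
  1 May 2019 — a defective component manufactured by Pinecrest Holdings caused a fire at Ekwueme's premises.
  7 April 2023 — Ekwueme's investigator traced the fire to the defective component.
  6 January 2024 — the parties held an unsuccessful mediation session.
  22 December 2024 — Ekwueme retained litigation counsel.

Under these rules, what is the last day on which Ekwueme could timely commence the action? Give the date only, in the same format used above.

7 April 2026

The claim did not accrue until Ekwueme discovered the injury on 7 April 2023; the 1 May 2019 act date does not start the clock under the stated rule.
3 years from 7 April 2023 is 7 April 2026.
None of the other events listed affects the running of the period under the stated rules.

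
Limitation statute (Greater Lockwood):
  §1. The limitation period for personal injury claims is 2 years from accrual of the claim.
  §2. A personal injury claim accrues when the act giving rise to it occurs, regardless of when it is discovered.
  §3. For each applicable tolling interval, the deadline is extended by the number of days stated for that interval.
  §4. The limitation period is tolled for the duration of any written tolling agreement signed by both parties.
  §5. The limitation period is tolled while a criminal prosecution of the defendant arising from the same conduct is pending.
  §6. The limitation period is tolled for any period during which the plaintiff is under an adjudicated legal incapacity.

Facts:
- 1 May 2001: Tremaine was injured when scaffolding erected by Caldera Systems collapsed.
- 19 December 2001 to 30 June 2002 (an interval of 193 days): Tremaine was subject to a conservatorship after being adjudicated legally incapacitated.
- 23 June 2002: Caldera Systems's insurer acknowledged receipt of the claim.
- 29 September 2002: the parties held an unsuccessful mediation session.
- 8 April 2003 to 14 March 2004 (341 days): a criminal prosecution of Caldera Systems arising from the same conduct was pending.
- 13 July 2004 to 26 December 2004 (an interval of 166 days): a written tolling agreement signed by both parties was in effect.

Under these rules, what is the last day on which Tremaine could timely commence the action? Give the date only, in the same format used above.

The limitation period began to run on 1 May 2001.
The untolled deadline — 2 years after 1 May 2001 — is 1 May 2003.
Because the plaintiff's legal incapacity ran from 19 December 2001 to 30 June 2002, the deadline is extended by 193 days to 10 November 2003.
The pending criminal prosecution from 8 April 2003 to 14 March 2004 tolled the period for 341 days, extending the deadline to 16 October 2004.
The written tolling agreement from 13 July 2004 to 26 December 2004 tolled the period for 166 days, extending the deadline to 31 March 2005.
The other events in the timeline have no effect on the limitation period under the stated rules.

31 March 2005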